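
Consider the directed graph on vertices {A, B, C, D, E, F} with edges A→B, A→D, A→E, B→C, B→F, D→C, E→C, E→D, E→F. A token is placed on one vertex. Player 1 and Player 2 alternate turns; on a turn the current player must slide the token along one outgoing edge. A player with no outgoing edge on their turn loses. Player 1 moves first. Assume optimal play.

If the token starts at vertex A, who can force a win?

Player 2 wins.

Positions with no move are L. A position that does have a move is losing for the player to move precisely when every available move leads to a winning position for the opponent. Fill in the labels:
Every edge goes from a vertex to one that appears earlier in the order C, F, D, E, B, A, so processing vertices in that order labels each vertex after all of its successors.
C: no outgoing edge → L
F: no outgoing edge → L
D: W (go to C, an L position)
E: W (go to F, an L position)
B: W (go to F, an L position)
A: L (options B(W), E(W), D(W) are all W)
Every move from A reaches a W position, so the mover loses.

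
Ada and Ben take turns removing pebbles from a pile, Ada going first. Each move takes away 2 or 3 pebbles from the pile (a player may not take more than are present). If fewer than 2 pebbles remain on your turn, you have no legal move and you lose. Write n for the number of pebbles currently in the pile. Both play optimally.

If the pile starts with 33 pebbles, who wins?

Ada wins.

Label each position W (a win for the player to move) or L (a loss). A position with no legal move is L; any other position is W exactly when some move reaches an L, and L when every move reaches a W.
n=0: no move → L
n=1: no move → L
n=2: →0(L), so W
n=3: →1(L), so W
n=4: →1(L), so W
n=5: →3(W), 2(W) — all W, so L
n=6: →4(W), 3(W) — all W, so L
n=7: →5(L), so W
n=8: →6(L), so W
n=9: →6(L), so W
n=10: →8(W), 7(W) — all W, so L
n=11: →9(W), 8(W) — all W, so L
n=12: →10(L), so W
n=13: →11(L), so W
n=14: →11(L), so W
n=15: →13(W), 12(W) — all W, so L
n=16: →14(W), 13(W) — all W, so L
n=17: →15(L), so W
n=18: →16(L), so W
n=19: →16(L), so W
n=20: →18(W), 17(W) — all W, so L
n=21: →19(W), 18(W) — all W, so L
n=22: →20(L), so W
n=23: →21(L), so W
n=24: →21(L), so W
n=25: →23(W), 22(W) — all W, so L
n=26: →24(W), 23(W) — all W, so L
n=27: →25(L), so W
n=28: →26(L), so W
n=29: →26(L), so W
n=30: →28(W), 27(W) — all W, so L
n=31: →29(W), 28(W) — all W, so L
n=32: →30(L), so W
n=33: →31(L), so W
The starting position 33 is W: Ada should remove 2, leaving 31, handing over an L position.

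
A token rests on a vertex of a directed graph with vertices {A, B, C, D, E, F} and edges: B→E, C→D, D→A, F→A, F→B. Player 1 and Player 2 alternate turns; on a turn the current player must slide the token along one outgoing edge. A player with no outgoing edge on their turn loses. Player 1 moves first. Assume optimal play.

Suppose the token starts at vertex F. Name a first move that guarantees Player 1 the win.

Move to A.

Label each position W (a win for the player to move) or L (a loss). A position with no legal move is L; any other position is W exactly when some move reaches an L, and L when every move reaches a W.
Every edge goes from a vertex to one that appears earlier in the order A, E, B, D, F, C, so processing vertices in that order labels each vertex after all of its successors.
A: no outgoing edge → L
E: no outgoing edge → L
B: can move to E, which is L ⇒ W
D: can move to A, which is L ⇒ W
F: can move to A, which is L ⇒ W
C: the only move is to D(W), a W ⇒ L
From F, the L positions reachable in one move are: A.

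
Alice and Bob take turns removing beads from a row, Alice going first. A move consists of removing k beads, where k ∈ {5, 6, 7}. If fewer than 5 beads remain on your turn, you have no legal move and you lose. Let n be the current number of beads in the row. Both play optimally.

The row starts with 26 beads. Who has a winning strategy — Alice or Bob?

Bob wins.

Build the W/L table. Terminal = L. A non-terminal position is W if it has a move to some L; otherwise it is L.
n=0: no move → L
n=1: no move → L
n=2: no move → L
n=3: no move → L
n=4: no move → L
n=5: reaches L-position 0 → W
n=6: reaches L-position 1 → W
n=7: reaches L-position 2 → W
n=8: reaches L-position 3 → W
n=9: reaches L-position 4 → W
n=10: reaches L-position 4 → W
n=11: reaches L-position 4 → W
n=12: only reaches 7(W), 6(W), 5(W), all W → L
n=13: only reaches 8(W), 7(W), 6(W), all W → L
n=14: only reaches 9(W), 8(W), 7(W), all W → L
n=15: only reaches 10(W), 9(W), 8(W), all W → L
n=16: only reaches 11(W), 10(W), 9(W), all W → L
n=17: reaches L-position 12 → W
n=18: reaches L-position 13 → W
n=19: reaches L-position 14 → W
n=20: reaches L-position 15 → W
n=21: reaches L-position 16 → W
n=22: reaches L-position 16 → W
n=23: reaches L-position 16 → W
n=24: only reaches 19(W), 18(W), 17(W), all W → L
n=25: only reaches 20(W), 19(W), 18(W), all W → L
n=26: only reaches 21(W), 20(W), 19(W), all W → L
Every move from 26 reaches a W position, so the mover loses.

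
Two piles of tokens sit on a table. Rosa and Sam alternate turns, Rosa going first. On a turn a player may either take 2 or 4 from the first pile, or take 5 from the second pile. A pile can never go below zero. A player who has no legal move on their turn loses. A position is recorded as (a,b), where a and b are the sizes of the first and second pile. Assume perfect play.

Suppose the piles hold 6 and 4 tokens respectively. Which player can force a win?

Sam wins.

Label each position W (a win for the player to move) or L (a loss). A position with no legal move is L; any other position is W exactly when some move reaches an L, and L when every move reaches a W.
No move ever increases a pile, so every position that can arise here has a ≤ 6 and b ≤ 4; it is enough to label the cells with 0 ≤ a ≤ 6 and 0 ≤ b ≤ 4.
Every move lowers a or b (never raises either), so fill the grid row by row in increasing a, and left to right within a row: each cell's successors are then already labelled.
      b=0  b=1  b=2  b=3  b=4
a=0:    L    L    L    L    L
a=1:    L    L    L    L    L
a=2:    W    W    W    W    W
a=3:    W    W    W    W    W
a=4:    W    W    W    W    W
a=5:    W    W    W    W    W
a=6:    L    L    L    L    L
Cells with no legal move (terminal, hence L): (0,0), (0,1), (0,2), (0,3), (0,4), (1,0), (1,1), (1,2), (1,3), (1,4).
The remaining L cells, each justified by listing all of its moves:
(6,0): moves to (4,0)(W), (2,0)(W); every one is W ⇒ L
(6,1): moves to (4,1)(W), (2,1)(W); every one is W ⇒ L
(6,2): moves to (4,2)(W), (2,2)(W); every one is W ⇒ L
(6,3): moves to (4,3)(W), (2,3)(W); every one is W ⇒ L
(6,4): moves to (4,4)(W), (2,4)(W); every one is W ⇒ L
Every other cell has at least one move into one of the L cells above, so it is W.
The starting position (6,4) is L: whatever Rosa does, the opponent receives a W position.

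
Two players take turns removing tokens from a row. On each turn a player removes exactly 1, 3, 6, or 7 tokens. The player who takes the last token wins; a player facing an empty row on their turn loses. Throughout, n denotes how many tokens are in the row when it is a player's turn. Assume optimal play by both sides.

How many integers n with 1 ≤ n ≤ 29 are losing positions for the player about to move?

8

Work bottom-up. With no move the player to move loses. Otherwise the position is W if at least one move leads to an L position for the opponent, and L if every move leads to a W.
n=0: no move → L
n=1: W (go to 0, an L position)
n=2: L (sole option 1(W) is W)
n=3: W (go to 2, an L position)
n=4: L (options 3(W), 1(W) are all W)
n=5: W (go to 4, an L position)
n=6: W (go to 0, an L position)
n=7: W (go to 4, an L position)
n=8: W (go to 2, an L position)
n=9: W (go to 2, an L position)
n=10: W (go to 4, an L position)
n=11: W (go to 4, an L position)
n=12: L (options 11(W), 9(W), 6(W), 5(W) are all W)
n=13: W (go to 12, an L position)
n=14: L (options 13(W), 11(W), 8(W), 7(W) are all W)
n=15: W (go to 14, an L position)
n=16: L (options 15(W), 13(W), 10(W), 9(W) are all W)
n=17: W (go to 16, an L position)
n=18: W (go to 12, an L position)
n=19: W (go to 16, an L position)
n=20: W (go to 14, an L position)
n=21: W (go to 14, an L position)
n=22: W (go to 16, an L position)
n=23: W (go to 16, an L position)
n=24: L (options 23(W), 21(W), 18(W), 17(W) are all W)
n=25: W (go to 24, an L position)
n=26: L (options 25(W), 23(W), 20(W), 19(W) are all W)
n=27: W (go to 26, an L position)
n=28: L (options 27(W), 25(W), 22(W), 21(W) are all W)
n=29: W (go to 28, an L position)
L entries with 1 ≤ n ≤ 29 (n=0 is outside the asked range and is not counted): n = 2, 4, 12, 14, 16, 24, 26, 28; that makes 8.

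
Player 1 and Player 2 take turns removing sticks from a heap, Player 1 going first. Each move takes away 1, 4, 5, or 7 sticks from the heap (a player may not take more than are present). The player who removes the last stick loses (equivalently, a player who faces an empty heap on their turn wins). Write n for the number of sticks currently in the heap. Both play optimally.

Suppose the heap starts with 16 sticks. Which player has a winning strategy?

Work bottom-up. With no move the player to move wins. Otherwise the position is W if at least one move leads to an L position for the opponent, and L if every move leads to a W.
n=0: no move; the opponent has just taken the last stick and therefore loses → W
n=1: the only move is to 0(W), a W ⇒ L
n=2: can move to 1, which is L ⇒ W
n=3: the only move is to 2(W), a W ⇒ L
n=4: can move to 3, which is L ⇒ W
n=5: can move to 1, which is L ⇒ W
n=6: can move to 1, which is L ⇒ W
n=7: can move to 3, which is L ⇒ W
n=8: can move to 3, which is L ⇒ W
n=9: moves to 8(W), 5(W), 4(W), 2(W); every one is W ⇒ L
n=10: can move to 9, which is L ⇒ W
n=11: moves to 10(W), 7(W), 6(W), 4(W); every one is W ⇒ L
n=12: can move to 11, which is L ⇒ W
n=13: can move to 9, which is L ⇒ W
n=14: can move to 9, which is L ⇒ W
n=15: can move to 11, which is L ⇒ W
n=16: can move to 11, which is L ⇒ W
From 16 Player 1 can remove 5, leaving 11, reaching an L position.

Player 1 wins.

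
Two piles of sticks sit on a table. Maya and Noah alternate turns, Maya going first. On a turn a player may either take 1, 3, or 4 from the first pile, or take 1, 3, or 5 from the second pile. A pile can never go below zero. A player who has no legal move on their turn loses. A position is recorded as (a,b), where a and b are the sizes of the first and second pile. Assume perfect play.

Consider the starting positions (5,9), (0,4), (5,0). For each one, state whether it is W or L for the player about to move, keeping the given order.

Compute win/loss labels from the base case upward. A position with no move is L. Any other position is W if it can reach an L in one move, else L.
No move ever increases a pile, so every position that can arise here has a ≤ 5 and b ≤ 9; it is enough to label the cells with 0 ≤ a ≤ 5 and 0 ≤ b ≤ 9.
Every move lowers a or b (never raises either), so fill the grid row by row in increasing a, and left to right within a row: each cell's successors are then already labelled.
      b=0  b=1  b=2  b=3  b=4  b=5  b=6  b=7  b=8  b=9
a=0:    L    W    L    W    L    W    L    W    L    W
a=1:    W    L    W    L    W    L    W    L    W    L
a=2:    L    W    L    W    L    W    L    W    L    W
a=3:    W    L    W    L    W    L    W    L    W    L
a=4:    W    W    W    W    W    W    W    W    W    W
a=5:    W    W    W    W    W    W    W    W    W    W
Cells with no legal move (terminal, hence L): (0,0).
The remaining L cells, each justified by listing all of its moves:
(0,2): →(0,1)(W) only, which is W, so L
(0,4): →(0,3)(W), (0,1)(W) — all W, so L
(0,6): →(0,5)(W), (0,3)(W), (0,1)(W) — all W, so L
(0,8): →(0,7)(W), (0,5)(W), (0,3)(W) — all W, so L
(1,1): →(0,1)(W), (1,0)(W) — all W, so L
(1,3): →(0,3)(W), (1,2)(W), (1,0)(W) — all W, so L
(1,5): →(0,5)(W), (1,4)(W), (1,2)(W), (1,0)(W) — all W, so L
(1,7): →(0,7)(W), (1,6)(W), (1,4)(W), (1,2)(W) — all W, so L
(1,9): →(0,9)(W), (1,8)(W), (1,6)(W), (1,4)(W) — all W, so L
(2,0): →(1,0)(W) only, which is W, so L
(2,2): →(1,2)(W), (2,1)(W) — all W, so L
(2,4): →(1,4)(W), (2,3)(W), (2,1)(W) — all W, so L
(2,6): →(1,6)(W), (2,5)(W), (2,3)(W), (2,1)(W) — all W, so L
(2,8): →(1,8)(W), (2,7)(W), (2,5)(W), (2,3)(W) — all W, so L
(3,1): →(2,1)(W), (0,1)(W), (3,0)(W) — all W, so L
(3,3): →(2,3)(W), (0,3)(W), (3,2)(W), (3,0)(W) — all W, so L
(3,5): →(2,5)(W), (0,5)(W), (3,4)(W), (3,2)(W), (3,0)(W) — all W, so L
(3,7): →(2,7)(W), (0,7)(W), (3,6)(W), (3,4)(W), (3,2)(W) — all W, so L
(3,9): →(2,9)(W), (0,9)(W), (3,8)(W), (3,6)(W), (3,4)(W) — all W, so L
Every other cell has at least one move into one of the L cells above, so it is W.
(5,9): the move to (1,9) reaches an L cell, so W
(0,4): one of the L cells justified above, so L
(5,0): the move to (2,0) reaches an L cell, so W

(5,9): W, (0,4): L, (5,0): W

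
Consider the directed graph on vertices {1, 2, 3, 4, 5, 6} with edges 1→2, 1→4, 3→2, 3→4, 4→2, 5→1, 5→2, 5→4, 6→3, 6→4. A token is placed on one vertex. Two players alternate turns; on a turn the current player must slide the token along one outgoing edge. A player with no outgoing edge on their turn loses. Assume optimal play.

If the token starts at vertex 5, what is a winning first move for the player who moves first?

Compute win/loss labels from the base case upward. A position with no move is L. Any other position is W if it can reach an L in one move, else L.
Every edge goes from a vertex to one that appears earlier in the order 2, 4, 3, 1, 6, 5, so processing vertices in that order labels each vertex after all of its successors.
2: no outgoing edge → L
4: reaches L-position 2 → W
3: reaches L-position 2 → W
1: reaches L-position 2 → W
6: only reaches 3(W), 4(W), all W → L
5: reaches L-position 2 → W
From 5, the L positions reachable in one move are: 2.

Move to 2.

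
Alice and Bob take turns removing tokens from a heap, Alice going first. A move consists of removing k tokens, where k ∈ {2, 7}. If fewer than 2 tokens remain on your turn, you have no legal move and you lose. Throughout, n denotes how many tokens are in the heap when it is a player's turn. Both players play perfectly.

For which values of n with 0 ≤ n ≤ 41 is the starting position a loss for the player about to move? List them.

Positions with no move are L. A position that does have a move is losing for the player to move precisely when every available move leads to a winning position for the opponent. Fill in the labels:
n=0: no move → L
n=1: no move → L
n=2: →0(L), so W
n=3: →1(L), so W
n=4: →2(W) only, which is W, so L
n=5: →3(W) only, which is W, so L
n=6: →4(L), so W
n=7: →5(L), so W
n=8: →1(L), so W
n=9: →7(W), 2(W) — all W, so L
n=10: →8(W), 3(W) — all W, so L
n=11: →9(L), so W
n=12: →10(L), so W
n=13: →11(W), 6(W) — all W, so L
n=14: →12(W), 7(W) — all W, so L
n=15: →13(L), so W
n=16: →14(L), so W
n=17: →10(L), so W
n=18: →16(W), 11(W) — all W, so L
n=19: →17(W), 12(W) — all W, so L
n=20: →18(L), so W
n=21: →19(L), so W
n=22: →20(W), 15(W) — all W, so L
n=23: →21(W), 16(W) — all W, so L
n=24: →22(L), so W
n=25: →23(L), so W
n=26: →19(L), so W
n=27: →25(W), 20(W) — all W, so L
n=28: →26(W), 21(W) — all W, so L
n=29: →27(L), so W
n=30: →28(L), so W
n=31: →29(W), 24(W) — all W, so L
n=32: →30(W), 25(W) — all W, so L
n=33: →31(L), so W
n=34: →32(L), so W
n=35: →28(L), so W
n=36: →34(W), 29(W) — all W, so L
n=37: →35(W), 30(W) — all W, so L
n=38: →36(L), so W
n=39: →37(L), so W
n=40: →38(W), 33(W) — all W, so L
n=41: →39(W), 34(W) — all W, so L
Reading off the rows marked L gives the requested list; there are 20 such values of n.

0, 1, 4, 5, 9, 10, 13, 14, 18, 19, 22, 23, 27, 28, 31, 32, 36, 37, 40, 41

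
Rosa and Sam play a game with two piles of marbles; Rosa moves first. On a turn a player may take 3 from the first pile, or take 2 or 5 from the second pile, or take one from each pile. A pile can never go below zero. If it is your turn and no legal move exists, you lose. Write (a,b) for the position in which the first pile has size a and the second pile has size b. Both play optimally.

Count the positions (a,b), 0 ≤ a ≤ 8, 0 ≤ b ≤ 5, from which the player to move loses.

Classify positions by backward induction: terminal positions (no move available) are L. From any other position, the mover wins iff some move reaches an L.
Every move lowers a or b (never raises either), so fill the grid row by row in increasing a, and left to right within a row: each cell's successors are then already labelled.
      b=0  b=1  b=2  b=3  b=4  b=5
a=0:    L    L    W    W    L    W
a=1:    L    W    W    L    L    W
a=2:    L    W    W    L    W    W
a=3:    W    W    L    L    W    W
a=4:    W    L    L    W    W    L
a=5:    W    L    W    W    L    L
a=6:    L    L    W    W    L    W
a=7:    L    W    W    L    L    W
a=8:    L    W    W    L    W    W
Cells with no legal move (terminal, hence L): (0,0), (0,1), (1,0), (2,0).
The remaining L cells, each justified by listing all of its moves:
(0,4): the only move is to (0,2)(W), a W ⇒ L
(1,3): moves to (1,1)(W), (0,2)(W); every one is W ⇒ L
(1,4): moves to (1,2)(W), (0,3)(W); every one is W ⇒ L
(2,3): moves to (2,1)(W), (1,2)(W); every one is W ⇒ L
(3,2): moves to (0,2)(W), (3,0)(W), (2,1)(W); every one is W ⇒ L
(3,3): moves to (0,3)(W), (3,1)(W), (2,2)(W); every one is W ⇒ L
(4,1): moves to (1,1)(W), (3,0)(W); every one is W ⇒ L
(4,2): moves to (1,2)(W), (4,0)(W), (3,1)(W); every one is W ⇒ L
(4,5): moves to (1,5)(W), (4,3)(W), (4,0)(W), (3,4)(W); every one is W ⇒ L
(5,1): moves to (2,1)(W), (4,0)(W); every one is W ⇒ L
(5,4): moves to (2,4)(W), (5,2)(W), (4,3)(W); every one is W ⇒ L
(5,5): moves to (2,5)(W), (5,3)(W), (5,0)(W), (4,4)(W); every one is W ⇒ L
(6,0): the only move is to (3,0)(W), a W ⇒ L
(6,1): moves to (3,1)(W), (5,0)(W); every one is W ⇒ L
(6,4): moves to (3,4)(W), (6,2)(W), (5,3)(W); every one is W ⇒ L
(7,0): the only move is to (4,0)(W), a W ⇒ L
(7,3): moves to (4,3)(W), (7,1)(W), (6,2)(W); every one is W ⇒ L
(7,4): moves to (4,4)(W), (7,2)(W), (6,3)(W); every one is W ⇒ L
(8,0): the only move is to (5,0)(W), a W ⇒ L
(8,3): moves to (5,3)(W), (8,1)(W), (7,2)(W); every one is W ⇒ L
Every other cell has at least one move into one of the L cells above, so it is W.
L cells per row: a=0: 3, a=1: 3, a=2: 2, a=3: 2, a=4: 3, a=5: 3, a=6: 3, a=7: 3, a=8: 2; total 24.

24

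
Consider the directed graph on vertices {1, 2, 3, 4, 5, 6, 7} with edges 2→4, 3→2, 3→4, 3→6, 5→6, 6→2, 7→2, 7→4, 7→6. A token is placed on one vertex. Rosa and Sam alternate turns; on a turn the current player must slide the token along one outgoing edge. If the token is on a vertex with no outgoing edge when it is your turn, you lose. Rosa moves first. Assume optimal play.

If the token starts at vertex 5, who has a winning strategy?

Use the standard recursion: the mover loses at a terminal position; elsewhere, the mover wins exactly when some move hands the opponent an L position.
Every edge goes from a vertex to one that appears earlier in the order 4, 1, 2, 6, 5, 7, 3, so processing vertices in that order labels each vertex after all of its successors.
4: no outgoing edge → L
1: no outgoing edge → L
2: reaches L-position 4 → W
6: only reaches 2(W), which is W → L
5: reaches L-position 6 → W
7: reaches L-position 6 → W
3: reaches L-position 6 → W
The starting position 5 is W: Rosa should move to 6, handing over an L position.

Rosa wins.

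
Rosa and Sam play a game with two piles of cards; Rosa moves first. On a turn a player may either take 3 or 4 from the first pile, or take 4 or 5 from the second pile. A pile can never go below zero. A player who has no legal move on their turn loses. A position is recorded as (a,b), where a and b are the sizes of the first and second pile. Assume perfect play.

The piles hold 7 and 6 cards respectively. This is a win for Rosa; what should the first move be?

Move to (4,6).

Classify positions by backward induction: terminal positions (no move available) are L. From any other position, the mover wins iff some move reaches an L.
No move ever increases a pile, so every position that can arise here has a ≤ 7 and b ≤ 6; it is enough to label the cells with 0 ≤ a ≤ 7 and 0 ≤ b ≤ 6.
Every move lowers a or b (never raises either), so fill the grid row by row in increasing a, and left to right within a row: each cell's successors are then already labelled.
      b=0  b=1  b=2  b=3  b=4  b=5  b=6
a=0:    L    L    L    L    W    W    W
a=1:    L    L    L    L    W    W    W
a=2:    L    L    L    L    W    W    W
a=3:    W    W    W    W    L    L    L
a=4:    W    W    W    W    L    L    L
a=5:    W    W    W    W    L    L    L
a=6:    W    W    W    W    W    W    W
a=7:    L    L    L    L    W    W    W
Cells with no legal move (terminal, hence L): (0,0), (0,1), (0,2), (0,3), (1,0), (1,1), (1,2), (1,3), (2,0), (2,1), (2,2), (2,3).
The remaining L cells, each justified by listing all of its moves:
(3,4): L (options (0,4)(W), (3,0)(W) are all W)
(3,5): L (options (0,5)(W), (3,1)(W), (3,0)(W) are all W)
(3,6): L (options (0,6)(W), (3,2)(W), (3,1)(W) are all W)
(4,4): L (options (1,4)(W), (0,4)(W), (4,0)(W) are all W)
(4,5): L (options (1,5)(W), (0,5)(W), (4,1)(W), (4,0)(W) are all W)
(4,6): L (options (1,6)(W), (0,6)(W), (4,2)(W), (4,1)(W) are all W)
(5,4): L (options (2,4)(W), (1,4)(W), (5,0)(W) are all W)
(5,5): L (options (2,5)(W), (1,5)(W), (5,1)(W), (5,0)(W) are all W)
(5,6): L (options (2,6)(W), (1,6)(W), (5,2)(W), (5,1)(W) are all W)
(7,0): L (options (4,0)(W), (3,0)(W) are all W)
(7,1): L (options (4,1)(W), (3,1)(W) are all W)
(7,2): L (options (4,2)(W), (3,2)(W) are all W)
(7,3): L (options (4,3)(W), (3,3)(W) are all W)
Every other cell has at least one move into one of the L cells above, so it is W.
From (7,6), the L positions reachable in one move are: (4,6), (3,6), (7,2), (7,1). Any move reaching one of these is winning.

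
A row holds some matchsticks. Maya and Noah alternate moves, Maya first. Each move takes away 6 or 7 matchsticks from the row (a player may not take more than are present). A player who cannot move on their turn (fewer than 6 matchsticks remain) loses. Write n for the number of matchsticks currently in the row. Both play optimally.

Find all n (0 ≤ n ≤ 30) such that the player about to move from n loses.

Label each position W (a win for the player to move) or L (a loss). A position with no legal move is L; any other position is W exactly when some move reaches an L, and L when every move reaches a W.
n=0: no move → L
n=1: no move → L
n=2: no move → L
n=3: no move → L
n=4: no move → L
n=5: no move → L
n=6: can move to 0, which is L ⇒ W
n=7: can move to 1, which is L ⇒ W
n=8: can move to 2, which is L ⇒ W
n=9: can move to 3, which is L ⇒ W
n=10: can move to 4, which is L ⇒ W
n=11: can move to 5, which is L ⇒ W
n=12: can move to 5, which is L ⇒ W
n=13: moves to 7(W), 6(W); every one is W ⇒ L
n=14: moves to 8(W), 7(W); every one is W ⇒ L
n=15: moves to 9(W), 8(W); every one is W ⇒ L
n=16: moves to 10(W), 9(W); every one is W ⇒ L
n=17: moves to 11(W), 10(W); every one is W ⇒ L
n=18: moves to 12(W), 11(W); every one is W ⇒ L
n=19: can move to 13, which is L ⇒ W
n=20: can move to 14, which is L ⇒ W
n=21: can move to 15, which is L ⇒ W
n=22: can move to 16, which is L ⇒ W
n=23: can move to 17, which is L ⇒ W
n=24: can move to 18, which is L ⇒ W
n=25: can move to 18, which is L ⇒ W
n=26: moves to 20(W), 19(W); every one is W ⇒ L
n=27: moves to 21(W), 20(W); every one is W ⇒ L
n=28: moves to 22(W), 21(W); every one is W ⇒ L
n=29: moves to 23(W), 22(W); every one is W ⇒ L
n=30: moves to 24(W), 23(W); every one is W ⇒ L
Reading off the rows marked L gives the requested list; there are 17 such values of n.

0, 1, 2, 3, 4, 5, 13, 14, 15, 16, 17, 18, 26, 27, 28, 29, 30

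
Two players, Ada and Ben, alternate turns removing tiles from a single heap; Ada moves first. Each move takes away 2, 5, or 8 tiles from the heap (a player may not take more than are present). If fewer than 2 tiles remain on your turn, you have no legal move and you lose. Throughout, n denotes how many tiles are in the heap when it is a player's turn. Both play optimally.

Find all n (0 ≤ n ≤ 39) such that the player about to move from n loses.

0, 1, 4, 7, 10, 11, 14, 17, 20, 21, 24, 27, 30, 31, 34, 37

Use the standard recursion: the mover loses at a terminal position; elsewhere, the mover wins exactly when some move hands the opponent an L position.
n=0: no move → L
n=1: no move → L
n=2: →0(L), so W
n=3: →1(L), so W
n=4: →2(W) only, which is W, so L
n=5: →0(L), so W
n=6: →4(L), so W
n=7: →5(W), 2(W) — all W, so L
n=8: →0(L), so W
n=9: →7(L), so W
n=10: →8(W), 5(W), 2(W) — all W, so L
n=11: →9(W), 6(W), 3(W) — all W, so L
n=12: →10(L), so W
n=13: →11(L), so W
n=14: →12(W), 9(W), 6(W) — all W, so L
n=15: →10(L), so W
n=16: →14(L), so W
n=17: →15(W), 12(W), 9(W) — all W, so L
n=18: →10(L), so W
n=19: →17(L), so W
n=20: →18(W), 15(W), 12(W) — all W, so L
n=21: →19(W), 16(W), 13(W) — all W, so L
n=22: →20(L), so W
n=23: →21(L), so W
n=24: →22(W), 19(W), 16(W) — all W, so L
n=25: →20(L), so W
n=26: →24(L), so W
n=27: →25(W), 22(W), 19(W) — all W, so L
n=28: →20(L), so W
n=29: →27(L), so W
n=30: →28(W), 25(W), 22(W) — all W, so L
n=31: →29(W), 26(W), 23(W) — all W, so L
n=32: →30(L), so W
n=33: →31(L), so W
n=34: →32(W), 29(W), 26(W) — all W, so L
n=35: →30(L), so W
n=36: →34(L), so W
n=37: →35(W), 32(W), 29(W) — all W, so L
n=38: →30(L), so W
n=39: →37(L), so W
The losing starting values of n are exactly the entries labelled L in this table (16 of them).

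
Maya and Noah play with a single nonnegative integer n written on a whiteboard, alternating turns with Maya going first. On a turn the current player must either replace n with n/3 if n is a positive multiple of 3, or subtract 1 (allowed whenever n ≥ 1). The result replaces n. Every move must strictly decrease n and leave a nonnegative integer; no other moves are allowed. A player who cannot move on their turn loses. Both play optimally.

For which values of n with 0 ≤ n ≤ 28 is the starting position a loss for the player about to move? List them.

0, 2, 4, 7, 9, 11, 13, 15, 17, 19, 22, 24, 26, 28

Compute win/loss labels from the base case upward. A position with no move is L. Any other position is W if it can reach an L in one move, else L.
n=0: no move → L
n=1: can move to 0, which is L ⇒ W
n=2: the only move is to 1(W), a W ⇒ L
n=3: can move to 2, which is L ⇒ W
n=4: the only move is to 3(W), a W ⇒ L
n=5: can move to 4, which is L ⇒ W
n=6: can move to 2, which is L ⇒ W
n=7: the only move is to 6(W), a W ⇒ L
n=8: can move to 7, which is L ⇒ W
n=9: moves to 3(W), 8(W); every one is W ⇒ L
n=10: can move to 9, which is L ⇒ W
n=11: the only move is to 10(W), a W ⇒ L
n=12: can move to 4, which is L ⇒ W
n=13: the only move is to 12(W), a W ⇒ L
n=14: can move to 13, which is L ⇒ W
n=15: moves to 5(W), 14(W); every one is W ⇒ L
n=16: can move to 15, which is L ⇒ W
n=17: the only move is to 16(W), a W ⇒ L
n=18: can move to 17, which is L ⇒ W
n=19: the only move is to 18(W), a W ⇒ L
n=20: can move to 19, which is L ⇒ W
n=21: can move to 7, which is L ⇒ W
n=22: the only move is to 21(W), a W ⇒ L
n=23: can move to 22, which is L ⇒ W
n=24: moves to 8(W), 23(W); every one is W ⇒ L
n=25: can move to 24, which is L ⇒ W
n=26: the only move is to 25(W), a W ⇒ L
n=27: can move to 9, which is L ⇒ W
n=28: the only move is to 27(W), a W ⇒ L
The losing starting values of n are exactly the entries labelled L in this table (14 of them).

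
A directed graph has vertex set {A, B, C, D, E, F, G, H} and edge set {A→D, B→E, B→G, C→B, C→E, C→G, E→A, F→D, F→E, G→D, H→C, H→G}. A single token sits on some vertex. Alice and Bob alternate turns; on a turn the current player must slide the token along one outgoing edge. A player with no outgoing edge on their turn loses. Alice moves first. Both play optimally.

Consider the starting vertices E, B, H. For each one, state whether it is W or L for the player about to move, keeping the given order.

Label each position W (a win for the player to move) or L (a loss). A position with no legal move is L; any other position is W exactly when some move reaches an L, and L when every move reaches a W.
Every edge goes from a vertex to one that appears earlier in the order D, A, E, G, F, B, C, H, so processing vertices in that order labels each vertex after all of its successors.
D: no outgoing edge → L
A: reaches L-position D → W
E: only reaches A(W), which is W → L
G: reaches L-position D → W
F: reaches L-position E → W
B: reaches L-position E → W
C: reaches L-position E → W
H: only reaches C(W), G(W), all W → L

E: L, B: W, H: L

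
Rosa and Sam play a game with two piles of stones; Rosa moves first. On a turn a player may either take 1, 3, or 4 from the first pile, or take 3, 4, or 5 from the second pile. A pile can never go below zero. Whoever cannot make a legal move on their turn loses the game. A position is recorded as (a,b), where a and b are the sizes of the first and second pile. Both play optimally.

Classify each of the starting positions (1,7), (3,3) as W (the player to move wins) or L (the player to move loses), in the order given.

(1,7): W, (3,3): L

Positions with no move are L. A position that does have a move is losing for the player to move precisely when every available move leads to a winning position for the opponent. Fill in the labels:
No move ever increases a pile, so every position that can arise here has a ≤ 3 and b ≤ 7; it is enough to label the cells with 0 ≤ a ≤ 3 and 0 ≤ b ≤ 7.
Every move lowers a or b (never raises either), so fill the grid row by row in increasing a, and left to right within a row: each cell's successors are then already labelled.
      b=0  b=1  b=2  b=3  b=4  b=5  b=6  b=7
a=0:    L    L    L    W    W    W    W    W
a=1:    W    W    W    L    L    L    W    W
a=2:    L    L    L    W    W    W    W    W
a=3:    W    W    W    L    L    L    W    W
Cells with no legal move (terminal, hence L): (0,0), (0,1), (0,2).
The remaining L cells, each justified by listing all of its moves:
(1,3): moves to (0,3)(W), (1,0)(W); every one is W ⇒ L
(1,4): moves to (0,4)(W), (1,1)(W), (1,0)(W); every one is W ⇒ L
(1,5): moves to (0,5)(W), (1,2)(W), (1,1)(W), (1,0)(W); every one is W ⇒ L
(2,0): the only move is to (1,0)(W), a W ⇒ L
(2,1): the only move is to (1,1)(W), a W ⇒ L
(2,2): the only move is to (1,2)(W), a W ⇒ L
(3,3): moves to (2,3)(W), (0,3)(W), (3,0)(W); every one is W ⇒ L
(3,4): moves to (2,4)(W), (0,4)(W), (3,1)(W), (3,0)(W); every one is W ⇒ L
(3,5): moves to (2,5)(W), (0,5)(W), (3,2)(W), (3,1)(W), (3,0)(W); every one is W ⇒ L
Every other cell has at least one move into one of the L cells above, so it is W.
(1,7): the move to (1,4) reaches an L cell, so W
(3,3): one of the L cells justified above, so L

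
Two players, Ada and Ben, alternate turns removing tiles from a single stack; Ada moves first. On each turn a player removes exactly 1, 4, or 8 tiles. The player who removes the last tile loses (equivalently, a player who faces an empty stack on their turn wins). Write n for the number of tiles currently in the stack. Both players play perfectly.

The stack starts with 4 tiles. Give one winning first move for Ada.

Build the W/L table. Terminal = W. A non-terminal position is W if it has a move to some L; otherwise it is L.
n=0: no move; the opponent has just taken the last tile and therefore loses → W
n=1: L (sole option 0(W) is W)
n=2: W (go to 1, an L position)
n=3: L (sole option 2(W) is W)
n=4: W (go to 3, an L position)
From 4, the L positions reachable in one move are: 3.

Remove 1, leaving 3.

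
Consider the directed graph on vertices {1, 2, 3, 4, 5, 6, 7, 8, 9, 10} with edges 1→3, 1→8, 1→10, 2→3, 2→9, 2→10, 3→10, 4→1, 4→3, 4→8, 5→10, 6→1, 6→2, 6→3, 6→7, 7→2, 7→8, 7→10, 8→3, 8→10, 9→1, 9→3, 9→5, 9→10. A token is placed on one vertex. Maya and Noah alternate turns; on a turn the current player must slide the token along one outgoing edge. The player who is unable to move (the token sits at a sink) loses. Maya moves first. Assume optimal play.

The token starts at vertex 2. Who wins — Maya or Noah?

Compute win/loss labels from the base case upward. A position with no move is L. Any other position is W if it can reach an L in one move, else L.
Every edge goes from a vertex to one that appears earlier in the order 10, 3, 8, 1, 5, 9, 2, 7, 4, 6, so processing vertices in that order labels each vertex after all of its successors.
10: no outgoing edge → L
3: W (go to 10, an L position)
8: W (go to 10, an L position)
1: W (go to 10, an L position)
5: W (go to 10, an L position)
9: W (go to 10, an L position)
2: W (go to 10, an L position)
7: W (go to 10, an L position)
4: L (options 1(W), 8(W), 3(W) are all W)
6: L (options 7(W), 2(W), 1(W), 3(W) are all W)
The starting position 2 is W: Maya should move to 10, handing over an L position.

Maya wins.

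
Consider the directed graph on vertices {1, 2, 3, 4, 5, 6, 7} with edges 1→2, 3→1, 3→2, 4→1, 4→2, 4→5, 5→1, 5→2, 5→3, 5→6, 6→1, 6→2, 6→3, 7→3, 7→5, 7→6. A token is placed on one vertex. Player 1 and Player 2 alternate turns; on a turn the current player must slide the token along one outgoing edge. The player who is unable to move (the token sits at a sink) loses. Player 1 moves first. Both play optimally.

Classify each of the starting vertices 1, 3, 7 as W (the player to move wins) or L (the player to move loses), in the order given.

Positions with no move are L. A position that does have a move is losing for the player to move precisely when every available move leads to a winning position for the opponent. Fill in the labels:
Every edge goes from a vertex to one that appears earlier in the order 2, 1, 3, 6, 5, 7, 4, so processing vertices in that order labels each vertex after all of its successors.
2: no outgoing edge → L
1: →2(L), so W
3: →2(L), so W
6: →2(L), so W
5: →2(L), so W
7: →5(W), 6(W), 3(W) — all W, so L
4: →2(L), so W

1: W, 3: W, 7: L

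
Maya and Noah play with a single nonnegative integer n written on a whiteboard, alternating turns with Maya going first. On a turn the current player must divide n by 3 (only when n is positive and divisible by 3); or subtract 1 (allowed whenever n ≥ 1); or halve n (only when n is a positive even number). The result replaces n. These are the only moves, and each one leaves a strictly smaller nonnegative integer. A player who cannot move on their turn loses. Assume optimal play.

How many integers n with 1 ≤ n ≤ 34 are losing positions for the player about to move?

13

Classify positions by backward induction: terminal positions (no move available) are L. From any other position, the mover wins iff some move reaches an L.
n=0: no move → L
n=1: W (go to 0, an L position)
n=2: L (sole option 1(W) is W)
n=3: W (go to 2, an L position)
n=4: W (go to 2, an L position)
n=5: L (sole option 4(W) is W)
n=6: W (go to 2, an L position)
n=7: L (sole option 6(W) is W)
n=8: W (go to 7, an L position)
n=9: L (options 3(W), 8(W) are all W)
n=10: W (go to 5, an L position)
n=11: L (sole option 10(W) is W)
n=12: W (go to 11, an L position)
n=13: L (sole option 12(W) is W)
n=14: W (go to 7, an L position)
n=15: W (go to 5, an L position)
n=16: L (options 8(W), 15(W) are all W)
n=17: W (go to 16, an L position)
n=18: W (go to 9, an L position)
n=19: L (sole option 18(W) is W)
n=20: W (go to 19, an L position)
n=21: W (go to 7, an L position)
n=22: W (go to 11, an L position)
n=23: L (sole option 22(W) is W)
n=24: W (go to 23, an L position)
n=25: L (sole option 24(W) is W)
n=26: W (go to 13, an L position)
n=27: W (go to 9, an L position)
n=28: L (options 14(W), 27(W) are all W)
n=29: W (go to 28, an L position)
n=30: L (options 10(W), 15(W), 29(W) are all W)
n=31: W (go to 30, an L position)
n=32: W (go to 16, an L position)
n=33: W (go to 11, an L position)
n=34: L (options 17(W), 33(W) are all W)
L entries with 1 ≤ n ≤ 34 (n=0 is outside the asked range and is not counted): n = 2, 5, 7, 9, 11, 13, 16, 19, 23, 25, 28, 30, 34; that makes 13.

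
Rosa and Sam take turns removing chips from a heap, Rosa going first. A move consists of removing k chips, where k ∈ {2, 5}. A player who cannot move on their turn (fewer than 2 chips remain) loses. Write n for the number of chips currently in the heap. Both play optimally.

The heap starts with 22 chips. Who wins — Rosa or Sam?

Sam wins.

Use the standard recursion: the mover loses at a terminal position; elsewhere, the mover wins exactly when some move hands the opponent an L position.
n=0: no move → L
n=1: no move → L
n=2: W (go to 0, an L position)
n=3: W (go to 1, an L position)
n=4: L (sole option 2(W) is W)
n=5: W (go to 0, an L position)
n=6: W (go to 4, an L position)
n=7: L (options 5(W), 2(W) are all W)
n=8: L (options 6(W), 3(W) are all W)
n=9: W (go to 7, an L position)
n=10: W (go to 8, an L position)
n=11: L (options 9(W), 6(W) are all W)
n=12: W (go to 7, an L position)
n=13: W (go to 11, an L position)
n=14: L (options 12(W), 9(W) are all W)
n=15: L (options 13(W), 10(W) are all W)
n=16: W (go to 14, an L position)
n=17: W (go to 15, an L position)
n=18: L (options 16(W), 13(W) are all W)
n=19: W (go to 14, an L position)
n=20: W (go to 18, an L position)
n=21: L (options 19(W), 16(W) are all W)
n=22: L (options 20(W), 17(W) are all W)
The starting position 22 is L: whatever Rosa does, the opponent receives a W position.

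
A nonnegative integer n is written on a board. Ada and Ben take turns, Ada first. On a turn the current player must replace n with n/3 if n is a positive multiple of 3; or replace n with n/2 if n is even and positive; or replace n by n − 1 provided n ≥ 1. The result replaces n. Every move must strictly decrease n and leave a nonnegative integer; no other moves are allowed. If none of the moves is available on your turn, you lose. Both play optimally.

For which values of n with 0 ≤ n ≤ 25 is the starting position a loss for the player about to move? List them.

0, 2, 5, 7, 9, 11, 13, 16, 19, 23, 25

Work bottom-up. With no move the player to move loses. Otherwise the position is W if at least one move leads to an L position for the opponent, and L if every move leads to a W.
n=0: no move → L
n=1: can move to 0, which is L ⇒ W
n=2: the only move is to 1(W), a W ⇒ L
n=3: can move to 2, which is L ⇒ W
n=4: can move to 2, which is L ⇒ W
n=5: the only move is to 4(W), a W ⇒ L
n=6: can move to 2, which is L ⇒ W
n=7: the only move is to 6(W), a W ⇒ L
n=8: can move to 7, which is L ⇒ W
n=9: moves to 3(W), 8(W); every one is W ⇒ L
n=10: can move to 5, which is L ⇒ W
n=11: the only move is to 10(W), a W ⇒ L
n=12: can move to 11, which is L ⇒ W
n=13: the only move is to 12(W), a W ⇒ L
n=14: can move to 7, which is L ⇒ W
n=15: can move to 5, which is L ⇒ W
n=16: moves to 8(W), 15(W); every one is W ⇒ L
n=17: can move to 16, which is L ⇒ W
n=18: can move to 9, which is L ⇒ W
n=19: the only move is to 18(W), a W ⇒ L
n=20: can move to 19, which is L ⇒ W
n=21: can move to 7, which is L ⇒ W
n=22: can move to 11, which is L ⇒ W
n=23: the only move is to 22(W), a W ⇒ L
n=24: can move to 23, which is L ⇒ W
n=25: the only move is to 24(W), a W ⇒ L
Reading off the rows marked L gives the requested list; there are 11 such values of n.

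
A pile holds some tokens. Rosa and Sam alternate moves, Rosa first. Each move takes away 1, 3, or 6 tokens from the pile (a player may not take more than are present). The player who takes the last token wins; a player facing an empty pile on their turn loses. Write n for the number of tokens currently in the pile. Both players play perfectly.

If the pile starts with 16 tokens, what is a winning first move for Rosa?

Remove 3, leaving 13.

Work bottom-up. With no move the player to move loses. Otherwise the position is W if at least one move leads to an L position for the opponent, and L if every move leads to a W.
n=0: no move → L
n=1: reaches L-position 0 → W
n=2: only reaches 1(W), which is W → L
n=3: reaches L-position 2 → W
n=4: only reaches 3(W), 1(W), all W → L
n=5: reaches L-position 4 → W
n=6: reaches L-position 0 → W
n=7: reaches L-position 4 → W
n=8: reaches L-position 2 → W
n=9: only reaches 8(W), 6(W), 3(W), all W → L
n=10: reaches L-position 9 → W
n=11: only reaches 10(W), 8(W), 5(W), all W → L
n=12: reaches L-position 11 → W
n=13: only reaches 12(W), 10(W), 7(W), all W → L
n=14: reaches L-position 13 → W
n=15: reaches L-position 9 → W
n=16: reaches L-position 13 → W
From 16, the L positions reachable in one move are: 13.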